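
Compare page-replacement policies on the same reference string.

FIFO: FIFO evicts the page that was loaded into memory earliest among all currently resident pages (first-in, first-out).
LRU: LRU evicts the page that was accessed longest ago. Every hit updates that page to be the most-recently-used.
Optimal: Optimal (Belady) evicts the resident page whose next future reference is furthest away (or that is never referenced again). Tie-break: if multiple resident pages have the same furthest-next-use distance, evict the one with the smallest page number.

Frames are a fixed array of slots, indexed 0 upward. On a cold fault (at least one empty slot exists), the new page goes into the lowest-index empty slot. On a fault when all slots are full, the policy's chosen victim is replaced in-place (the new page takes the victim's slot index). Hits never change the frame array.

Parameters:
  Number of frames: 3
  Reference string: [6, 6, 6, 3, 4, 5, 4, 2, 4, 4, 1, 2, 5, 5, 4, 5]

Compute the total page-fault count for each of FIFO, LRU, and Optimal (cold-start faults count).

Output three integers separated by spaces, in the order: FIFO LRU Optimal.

Answer: 8 8 7

Derivation:
--- FIFO ---
  step 0: ref 6 -> FAULT, frames=[6,-,-] (faults so far: 1)
  step 1: ref 6 -> HIT, frames=[6,-,-] (faults so far: 1)
  step 2: ref 6 -> HIT, frames=[6,-,-] (faults so far: 1)
  step 3: ref 3 -> FAULT, frames=[6,3,-] (faults so far: 2)
  step 4: ref 4 -> FAULT, frames=[6,3,4] (faults so far: 3)
  step 5: ref 5 -> FAULT, evict 6, frames=[5,3,4] (faults so far: 4)
  step 6: ref 4 -> HIT, frames=[5,3,4] (faults so far: 4)
  step 7: ref 2 -> FAULT, evict 3, frames=[5,2,4] (faults so far: 5)
  step 8: ref 4 -> HIT, frames=[5,2,4] (faults so far: 5)
  step 9: ref 4 -> HIT, frames=[5,2,4] (faults so far: 5)
  step 10: ref 1 -> FAULT, evict 4, frames=[5,2,1] (faults so far: 6)
  step 11: ref 2 -> HIT, frames=[5,2,1] (faults so far: 6)
  step 12: ref 5 -> HIT, frames=[5,2,1] (faults so far: 6)
  step 13: ref 5 -> HIT, frames=[5,2,1] (faults so far: 6)
  step 14: ref 4 -> FAULT, evict 5, frames=[4,2,1] (faults so far: 7)
  step 15: ref 5 -> FAULT, evict 2, frames=[4,5,1] (faults so far: 8)
  FIFO total faults: 8
--- LRU ---
  step 0: ref 6 -> FAULT, frames=[6,-,-] (faults so far: 1)
  step 1: ref 6 -> HIT, frames=[6,-,-] (faults so far: 1)
  step 2: ref 6 -> HIT, frames=[6,-,-] (faults so far: 1)
  step 3: ref 3 -> FAULT, frames=[6,3,-] (faults so far: 2)
  step 4: ref 4 -> FAULT, frames=[6,3,4] (faults so far: 3)
  step 5: ref 5 -> FAULT, evict 6, frames=[5,3,4] (faults so far: 4)
  step 6: ref 4 -> HIT, frames=[5,3,4] (faults so far: 4)
  step 7: ref 2 -> FAULT, evict 3, frames=[5,2,4] (faults so far: 5)
  step 8: ref 4 -> HIT, frames=[5,2,4] (faults so far: 5)
  step 9: ref 4 -> HIT, frames=[5,2,4] (faults so far: 5)
  step 10: ref 1 -> FAULT, evict 5, frames=[1,2,4] (faults so far: 6)
  step 11: ref 2 -> HIT, frames=[1,2,4] (faults so far: 6)
  step 12: ref 5 -> FAULT, evict 4, frames=[1,2,5] (faults so far: 7)
  step 13: ref 5 -> HIT, frames=[1,2,5] (faults so far: 7)
  step 14: ref 4 -> FAULT, evict 1, frames=[4,2,5] (faults so far: 8)
  step 15: ref 5 -> HIT, frames=[4,2,5] (faults so far: 8)
  LRU total faults: 8
--- Optimal ---
  step 0: ref 6 -> FAULT, frames=[6,-,-] (faults so far: 1)
  step 1: ref 6 -> HIT, frames=[6,-,-] (faults so far: 1)
  step 2: ref 6 -> HIT, frames=[6,-,-] (faults so far: 1)
  step 3: ref 3 -> FAULT, frames=[6,3,-] (faults so far: 2)
  step 4: ref 4 -> FAULT, frames=[6,3,4] (faults so far: 3)
  step 5: ref 5 -> FAULT, evict 3, frames=[6,5,4] (faults so far: 4)
  step 6: ref 4 -> HIT, frames=[6,5,4] (faults so far: 4)
  step 7: ref 2 -> FAULT, evict 6, frames=[2,5,4] (faults so far: 5)
  step 8: ref 4 -> HIT, frames=[2,5,4] (faults so far: 5)
  step 9: ref 4 -> HIT, frames=[2,5,4] (faults so far: 5)
  step 10: ref 1 -> FAULT, evict 4, frames=[2,5,1] (faults so far: 6)
  step 11: ref 2 -> HIT, frames=[2,5,1] (faults so far: 6)
  step 12: ref 5 -> HIT, frames=[2,5,1] (faults so far: 6)
  step 13: ref 5 -> HIT, frames=[2,5,1] (faults so far: 6)
  step 14: ref 4 -> FAULT, evict 1, frames=[2,5,4] (faults so far: 7)
  step 15: ref 5 -> HIT, frames=[2,5,4] (faults so far: 7)
  Optimal total faults: 7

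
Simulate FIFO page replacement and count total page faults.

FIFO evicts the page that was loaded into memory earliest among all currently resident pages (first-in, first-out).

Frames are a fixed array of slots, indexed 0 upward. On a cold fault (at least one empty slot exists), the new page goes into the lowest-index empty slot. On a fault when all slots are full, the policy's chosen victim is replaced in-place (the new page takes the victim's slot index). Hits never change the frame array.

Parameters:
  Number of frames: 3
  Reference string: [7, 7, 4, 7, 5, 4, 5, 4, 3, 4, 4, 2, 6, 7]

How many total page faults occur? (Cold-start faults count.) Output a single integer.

Answer: 7

Derivation:
Step 0: ref 7 → FAULT, frames=[7,-,-]
Step 1: ref 7 → HIT, frames=[7,-,-]
Step 2: ref 4 → FAULT, frames=[7,4,-]
Step 3: ref 7 → HIT, frames=[7,4,-]
Step 4: ref 5 → FAULT, frames=[7,4,5]
Step 5: ref 4 → HIT, frames=[7,4,5]
Step 6: ref 5 → HIT, frames=[7,4,5]
Step 7: ref 4 → HIT, frames=[7,4,5]
Step 8: ref 3 → FAULT (evict 7), frames=[3,4,5]
Step 9: ref 4 → HIT, frames=[3,4,5]
Step 10: ref 4 → HIT, frames=[3,4,5]
Step 11: ref 2 → FAULT (evict 4), frames=[3,2,5]
Step 12: ref 6 → FAULT (evict 5), frames=[3,2,6]
Step 13: ref 7 → FAULT (evict 3), frames=[7,2,6]
Total faults: 7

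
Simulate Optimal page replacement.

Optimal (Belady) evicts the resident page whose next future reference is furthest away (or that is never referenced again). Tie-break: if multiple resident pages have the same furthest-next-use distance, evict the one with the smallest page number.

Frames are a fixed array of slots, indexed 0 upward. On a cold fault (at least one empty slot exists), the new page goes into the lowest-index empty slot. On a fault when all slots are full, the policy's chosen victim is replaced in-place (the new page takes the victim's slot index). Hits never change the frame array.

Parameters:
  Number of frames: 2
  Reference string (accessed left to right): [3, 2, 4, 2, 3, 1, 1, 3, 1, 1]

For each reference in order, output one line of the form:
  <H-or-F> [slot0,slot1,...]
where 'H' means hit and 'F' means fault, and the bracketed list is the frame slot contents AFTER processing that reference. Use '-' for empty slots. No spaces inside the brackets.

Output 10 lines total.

F [3,-]
F [3,2]
F [4,2]
H [4,2]
F [4,3]
F [1,3]
H [1,3]
H [1,3]
H [1,3]
H [1,3]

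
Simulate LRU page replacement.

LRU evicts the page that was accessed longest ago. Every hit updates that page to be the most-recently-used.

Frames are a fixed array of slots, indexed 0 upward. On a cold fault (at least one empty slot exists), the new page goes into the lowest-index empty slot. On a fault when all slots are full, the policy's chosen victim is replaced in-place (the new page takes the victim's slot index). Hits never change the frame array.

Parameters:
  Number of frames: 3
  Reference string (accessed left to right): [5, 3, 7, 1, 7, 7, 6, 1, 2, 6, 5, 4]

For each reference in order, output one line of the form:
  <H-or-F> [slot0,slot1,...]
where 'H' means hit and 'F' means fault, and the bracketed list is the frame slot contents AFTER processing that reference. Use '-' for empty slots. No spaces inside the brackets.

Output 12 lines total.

F [5,-,-]
F [5,3,-]
F [5,3,7]
F [1,3,7]
H [1,3,7]
H [1,3,7]
F [1,6,7]
H [1,6,7]
F [1,6,2]
H [1,6,2]
F [5,6,2]
F [5,6,4]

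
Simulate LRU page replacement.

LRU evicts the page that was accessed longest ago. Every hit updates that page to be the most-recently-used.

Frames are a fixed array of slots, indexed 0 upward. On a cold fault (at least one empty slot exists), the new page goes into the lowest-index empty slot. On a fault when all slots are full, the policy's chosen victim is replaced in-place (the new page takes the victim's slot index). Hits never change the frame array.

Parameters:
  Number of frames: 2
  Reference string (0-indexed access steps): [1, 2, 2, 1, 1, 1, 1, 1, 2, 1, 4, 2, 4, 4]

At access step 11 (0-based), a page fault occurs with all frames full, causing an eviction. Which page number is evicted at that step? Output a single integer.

Answer: 1

Derivation:
Step 0: ref 1 -> FAULT, frames=[1,-]
Step 1: ref 2 -> FAULT, frames=[1,2]
Step 2: ref 2 -> HIT, frames=[1,2]
Step 3: ref 1 -> HIT, frames=[1,2]
Step 4: ref 1 -> HIT, frames=[1,2]
Step 5: ref 1 -> HIT, frames=[1,2]
Step 6: ref 1 -> HIT, frames=[1,2]
Step 7: ref 1 -> HIT, frames=[1,2]
Step 8: ref 2 -> HIT, frames=[1,2]
Step 9: ref 1 -> HIT, frames=[1,2]
Step 10: ref 4 -> FAULT, evict 2, frames=[1,4]
Step 11: ref 2 -> FAULT, evict 1, frames=[2,4]
At step 11: evicted page 1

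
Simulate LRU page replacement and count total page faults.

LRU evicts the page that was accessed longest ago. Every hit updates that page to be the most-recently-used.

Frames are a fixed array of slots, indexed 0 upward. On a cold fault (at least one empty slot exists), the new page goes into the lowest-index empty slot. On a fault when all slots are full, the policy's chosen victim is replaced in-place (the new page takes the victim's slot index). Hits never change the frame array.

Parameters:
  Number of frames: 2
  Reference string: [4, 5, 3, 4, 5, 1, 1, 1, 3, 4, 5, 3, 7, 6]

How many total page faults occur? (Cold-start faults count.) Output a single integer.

Step 0: ref 4 → FAULT, frames=[4,-]
Step 1: ref 5 → FAULT, frames=[4,5]
Step 2: ref 3 → FAULT (evict 4), frames=[3,5]
Step 3: ref 4 → FAULT (evict 5), frames=[3,4]
Step 4: ref 5 → FAULT (evict 3), frames=[5,4]
Step 5: ref 1 → FAULT (evict 4), frames=[5,1]
Step 6: ref 1 → HIT, frames=[5,1]
Step 7: ref 1 → HIT, frames=[5,1]
Step 8: ref 3 → FAULT (evict 5), frames=[3,1]
Step 9: ref 4 → FAULT (evict 1), frames=[3,4]
Step 10: ref 5 → FAULT (evict 3), frames=[5,4]
Step 11: ref 3 → FAULT (evict 4), frames=[5,3]
Step 12: ref 7 → FAULT (evict 5), frames=[7,3]
Step 13: ref 6 → FAULT (evict 3), frames=[7,6]
Total faults: 12

Answer: 12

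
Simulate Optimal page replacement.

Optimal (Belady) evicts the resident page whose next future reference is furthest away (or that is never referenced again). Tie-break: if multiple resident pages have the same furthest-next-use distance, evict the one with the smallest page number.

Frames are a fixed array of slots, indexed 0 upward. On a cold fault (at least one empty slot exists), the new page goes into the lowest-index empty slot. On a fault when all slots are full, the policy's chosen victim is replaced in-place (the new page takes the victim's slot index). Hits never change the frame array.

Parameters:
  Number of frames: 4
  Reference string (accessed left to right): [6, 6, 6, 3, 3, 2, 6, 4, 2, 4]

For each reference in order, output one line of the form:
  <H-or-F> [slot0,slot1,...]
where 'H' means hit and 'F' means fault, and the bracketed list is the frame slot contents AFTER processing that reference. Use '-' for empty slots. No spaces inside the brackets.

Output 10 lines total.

F [6,-,-,-]
H [6,-,-,-]
H [6,-,-,-]
F [6,3,-,-]
H [6,3,-,-]
F [6,3,2,-]
H [6,3,2,-]
F [6,3,2,4]
H [6,3,2,4]
H [6,3,2,4]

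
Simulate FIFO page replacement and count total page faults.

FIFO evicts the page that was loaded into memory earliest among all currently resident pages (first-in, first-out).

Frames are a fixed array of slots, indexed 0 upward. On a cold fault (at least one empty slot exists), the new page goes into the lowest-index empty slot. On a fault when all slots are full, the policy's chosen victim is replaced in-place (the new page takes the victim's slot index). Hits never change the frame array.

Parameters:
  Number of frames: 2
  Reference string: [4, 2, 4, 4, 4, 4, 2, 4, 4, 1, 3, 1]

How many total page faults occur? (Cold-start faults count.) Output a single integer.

Answer: 4

Derivation:
Step 0: ref 4 → FAULT, frames=[4,-]
Step 1: ref 2 → FAULT, frames=[4,2]
Step 2: ref 4 → HIT, frames=[4,2]
Step 3: ref 4 → HIT, frames=[4,2]
Step 4: ref 4 → HIT, frames=[4,2]
Step 5: ref 4 → HIT, frames=[4,2]
Step 6: ref 2 → HIT, frames=[4,2]
Step 7: ref 4 → HIT, frames=[4,2]
Step 8: ref 4 → HIT, frames=[4,2]
Step 9: ref 1 → FAULT (evict 4), frames=[1,2]
Step 10: ref 3 → FAULT (evict 2), frames=[1,3]
Step 11: ref 1 → HIT, frames=[1,3]
Total faults: 4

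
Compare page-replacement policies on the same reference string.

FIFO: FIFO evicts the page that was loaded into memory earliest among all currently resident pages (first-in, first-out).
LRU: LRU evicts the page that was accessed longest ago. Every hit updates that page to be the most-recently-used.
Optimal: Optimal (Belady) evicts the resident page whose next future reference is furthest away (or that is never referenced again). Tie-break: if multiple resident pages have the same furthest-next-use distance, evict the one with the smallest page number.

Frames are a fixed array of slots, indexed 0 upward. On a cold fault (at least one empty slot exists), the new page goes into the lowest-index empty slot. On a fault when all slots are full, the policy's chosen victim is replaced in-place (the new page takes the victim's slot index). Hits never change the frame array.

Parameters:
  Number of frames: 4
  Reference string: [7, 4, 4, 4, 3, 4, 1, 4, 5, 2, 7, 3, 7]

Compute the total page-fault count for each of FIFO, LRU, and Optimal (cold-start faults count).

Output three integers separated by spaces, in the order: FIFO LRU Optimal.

Answer: 8 8 6

Derivation:
--- FIFO ---
  step 0: ref 7 -> FAULT, frames=[7,-,-,-] (faults so far: 1)
  step 1: ref 4 -> FAULT, frames=[7,4,-,-] (faults so far: 2)
  step 2: ref 4 -> HIT, frames=[7,4,-,-] (faults so far: 2)
  step 3: ref 4 -> HIT, frames=[7,4,-,-] (faults so far: 2)
  step 4: ref 3 -> FAULT, frames=[7,4,3,-] (faults so far: 3)
  step 5: ref 4 -> HIT, frames=[7,4,3,-] (faults so far: 3)
  step 6: ref 1 -> FAULT, frames=[7,4,3,1] (faults so far: 4)
  step 7: ref 4 -> HIT, frames=[7,4,3,1] (faults so far: 4)
  step 8: ref 5 -> FAULT, evict 7, frames=[5,4,3,1] (faults so far: 5)
  step 9: ref 2 -> FAULT, evict 4, frames=[5,2,3,1] (faults so far: 6)
  step 10: ref 7 -> FAULT, evict 3, frames=[5,2,7,1] (faults so far: 7)
  step 11: ref 3 -> FAULT, evict 1, frames=[5,2,7,3] (faults so far: 8)
  step 12: ref 7 -> HIT, frames=[5,2,7,3] (faults so far: 8)
  FIFO total faults: 8
--- LRU ---
  step 0: ref 7 -> FAULT, frames=[7,-,-,-] (faults so far: 1)
  step 1: ref 4 -> FAULT, frames=[7,4,-,-] (faults so far: 2)
  step 2: ref 4 -> HIT, frames=[7,4,-,-] (faults so far: 2)
  step 3: ref 4 -> HIT, frames=[7,4,-,-] (faults so far: 2)
  step 4: ref 3 -> FAULT, frames=[7,4,3,-] (faults so far: 3)
  step 5: ref 4 -> HIT, frames=[7,4,3,-] (faults so far: 3)
  step 6: ref 1 -> FAULT, frames=[7,4,3,1] (faults so far: 4)
  step 7: ref 4 -> HIT, frames=[7,4,3,1] (faults so far: 4)
  step 8: ref 5 -> FAULT, evict 7, frames=[5,4,3,1] (faults so far: 5)
  step 9: ref 2 -> FAULT, evict 3, frames=[5,4,2,1] (faults so far: 6)
  step 10: ref 7 -> FAULT, evict 1, frames=[5,4,2,7] (faults so far: 7)
  step 11: ref 3 -> FAULT, evict 4, frames=[5,3,2,7] (faults so far: 8)
  step 12: ref 7 -> HIT, frames=[5,3,2,7] (faults so far: 8)
  LRU total faults: 8
--- Optimal ---
  step 0: ref 7 -> FAULT, frames=[7,-,-,-] (faults so far: 1)
  step 1: ref 4 -> FAULT, frames=[7,4,-,-] (faults so far: 2)
  step 2: ref 4 -> HIT, frames=[7,4,-,-] (faults so far: 2)
  step 3: ref 4 -> HIT, frames=[7,4,-,-] (faults so far: 2)
  step 4: ref 3 -> FAULT, frames=[7,4,3,-] (faults so far: 3)
  step 5: ref 4 -> HIT, frames=[7,4,3,-] (faults so far: 3)
  step 6: ref 1 -> FAULT, frames=[7,4,3,1] (faults so far: 4)
  step 7: ref 4 -> HIT, frames=[7,4,3,1] (faults so far: 4)
  step 8: ref 5 -> FAULT, evict 1, frames=[7,4,3,5] (faults so far: 5)
  step 9: ref 2 -> FAULT, evict 4, frames=[7,2,3,5] (faults so far: 6)
  step 10: ref 7 -> HIT, frames=[7,2,3,5] (faults so far: 6)
  step 11: ref 3 -> HIT, frames=[7,2,3,5] (faults so far: 6)
  step 12: ref 7 -> HIT, frames=[7,2,3,5] (faults so far: 6)
  Optimal total faults: 6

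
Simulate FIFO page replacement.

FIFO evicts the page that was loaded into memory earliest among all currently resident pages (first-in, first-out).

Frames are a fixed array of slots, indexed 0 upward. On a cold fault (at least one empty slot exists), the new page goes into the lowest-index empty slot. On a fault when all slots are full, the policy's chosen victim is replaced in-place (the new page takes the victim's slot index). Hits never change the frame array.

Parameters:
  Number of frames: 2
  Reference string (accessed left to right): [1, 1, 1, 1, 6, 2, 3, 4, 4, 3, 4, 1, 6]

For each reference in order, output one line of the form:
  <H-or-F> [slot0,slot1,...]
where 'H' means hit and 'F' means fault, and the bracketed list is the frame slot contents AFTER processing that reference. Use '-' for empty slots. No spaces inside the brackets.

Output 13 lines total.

F [1,-]
H [1,-]
H [1,-]
H [1,-]
F [1,6]
F [2,6]
F [2,3]
F [4,3]
H [4,3]
H [4,3]
H [4,3]
F [4,1]
F [6,1]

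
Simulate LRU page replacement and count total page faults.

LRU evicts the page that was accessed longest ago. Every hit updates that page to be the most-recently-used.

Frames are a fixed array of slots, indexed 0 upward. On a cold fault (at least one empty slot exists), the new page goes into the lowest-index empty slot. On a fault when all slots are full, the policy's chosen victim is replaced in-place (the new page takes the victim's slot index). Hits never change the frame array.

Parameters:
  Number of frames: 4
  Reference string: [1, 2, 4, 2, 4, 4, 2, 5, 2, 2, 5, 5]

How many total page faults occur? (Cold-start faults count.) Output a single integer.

Step 0: ref 1 → FAULT, frames=[1,-,-,-]
Step 1: ref 2 → FAULT, frames=[1,2,-,-]
Step 2: ref 4 → FAULT, frames=[1,2,4,-]
Step 3: ref 2 → HIT, frames=[1,2,4,-]
Step 4: ref 4 → HIT, frames=[1,2,4,-]
Step 5: ref 4 → HIT, frames=[1,2,4,-]
Step 6: ref 2 → HIT, frames=[1,2,4,-]
Step 7: ref 5 → FAULT, frames=[1,2,4,5]
Step 8: ref 2 → HIT, frames=[1,2,4,5]
Step 9: ref 2 → HIT, frames=[1,2,4,5]
Step 10: ref 5 → HIT, frames=[1,2,4,5]
Step 11: ref 5 → HIT, frames=[1,2,4,5]
Total faults: 4

Answer: 4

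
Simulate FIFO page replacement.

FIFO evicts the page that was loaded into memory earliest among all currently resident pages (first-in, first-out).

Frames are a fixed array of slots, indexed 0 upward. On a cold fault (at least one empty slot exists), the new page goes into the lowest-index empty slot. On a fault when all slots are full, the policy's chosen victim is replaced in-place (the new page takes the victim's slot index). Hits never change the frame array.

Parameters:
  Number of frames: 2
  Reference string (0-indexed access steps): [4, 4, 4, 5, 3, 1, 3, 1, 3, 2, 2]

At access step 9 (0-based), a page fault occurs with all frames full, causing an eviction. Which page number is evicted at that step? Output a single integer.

Answer: 3

Derivation:
Step 0: ref 4 -> FAULT, frames=[4,-]
Step 1: ref 4 -> HIT, frames=[4,-]
Step 2: ref 4 -> HIT, frames=[4,-]
Step 3: ref 5 -> FAULT, frames=[4,5]
Step 4: ref 3 -> FAULT, evict 4, frames=[3,5]
Step 5: ref 1 -> FAULT, evict 5, frames=[3,1]
Step 6: ref 3 -> HIT, frames=[3,1]
Step 7: ref 1 -> HIT, frames=[3,1]
Step 8: ref 3 -> HIT, frames=[3,1]
Step 9: ref 2 -> FAULT, evict 3, frames=[2,1]
At step 9: evicted page 3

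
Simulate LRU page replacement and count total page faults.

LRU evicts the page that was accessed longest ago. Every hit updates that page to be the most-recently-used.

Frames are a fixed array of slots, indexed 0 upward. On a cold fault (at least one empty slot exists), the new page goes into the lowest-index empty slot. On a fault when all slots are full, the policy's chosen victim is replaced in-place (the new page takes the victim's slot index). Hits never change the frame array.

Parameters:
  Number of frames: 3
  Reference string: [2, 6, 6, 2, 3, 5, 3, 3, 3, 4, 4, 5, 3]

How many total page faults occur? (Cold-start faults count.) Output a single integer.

Step 0: ref 2 → FAULT, frames=[2,-,-]
Step 1: ref 6 → FAULT, frames=[2,6,-]
Step 2: ref 6 → HIT, frames=[2,6,-]
Step 3: ref 2 → HIT, frames=[2,6,-]
Step 4: ref 3 → FAULT, frames=[2,6,3]
Step 5: ref 5 → FAULT (evict 6), frames=[2,5,3]
Step 6: ref 3 → HIT, frames=[2,5,3]
Step 7: ref 3 → HIT, frames=[2,5,3]
Step 8: ref 3 → HIT, frames=[2,5,3]
Step 9: ref 4 → FAULT (evict 2), frames=[4,5,3]
Step 10: ref 4 → HIT, frames=[4,5,3]
Step 11: ref 5 → HIT, frames=[4,5,3]
Step 12: ref 3 → HIT, frames=[4,5,3]
Total faults: 5

Answer: 5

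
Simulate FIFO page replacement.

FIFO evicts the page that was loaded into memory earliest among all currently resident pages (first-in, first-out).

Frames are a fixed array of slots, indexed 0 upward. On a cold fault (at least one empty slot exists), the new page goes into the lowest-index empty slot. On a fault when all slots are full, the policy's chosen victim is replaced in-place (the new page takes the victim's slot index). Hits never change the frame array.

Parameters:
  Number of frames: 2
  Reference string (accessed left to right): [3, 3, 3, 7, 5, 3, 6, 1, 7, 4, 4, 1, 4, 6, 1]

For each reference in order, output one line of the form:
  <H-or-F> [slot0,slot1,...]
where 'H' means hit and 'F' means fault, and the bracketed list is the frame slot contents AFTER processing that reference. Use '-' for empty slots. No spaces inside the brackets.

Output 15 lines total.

F [3,-]
H [3,-]
H [3,-]
F [3,7]
F [5,7]
F [5,3]
F [6,3]
F [6,1]
F [7,1]
F [7,4]
H [7,4]
F [1,4]
H [1,4]
F [1,6]
H [1,6]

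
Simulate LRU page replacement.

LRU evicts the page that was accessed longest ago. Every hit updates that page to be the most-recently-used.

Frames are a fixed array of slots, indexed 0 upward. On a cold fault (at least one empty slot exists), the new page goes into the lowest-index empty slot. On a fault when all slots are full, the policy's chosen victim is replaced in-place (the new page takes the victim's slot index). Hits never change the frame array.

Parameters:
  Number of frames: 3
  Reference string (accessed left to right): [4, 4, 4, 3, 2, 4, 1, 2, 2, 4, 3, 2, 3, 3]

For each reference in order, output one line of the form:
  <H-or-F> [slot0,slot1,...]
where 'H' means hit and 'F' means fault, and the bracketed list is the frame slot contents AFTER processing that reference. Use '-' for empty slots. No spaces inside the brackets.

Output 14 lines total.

F [4,-,-]
H [4,-,-]
H [4,-,-]
F [4,3,-]
F [4,3,2]
H [4,3,2]
F [4,1,2]
H [4,1,2]
H [4,1,2]
H [4,1,2]
F [4,3,2]
H [4,3,2]
H [4,3,2]
H [4,3,2]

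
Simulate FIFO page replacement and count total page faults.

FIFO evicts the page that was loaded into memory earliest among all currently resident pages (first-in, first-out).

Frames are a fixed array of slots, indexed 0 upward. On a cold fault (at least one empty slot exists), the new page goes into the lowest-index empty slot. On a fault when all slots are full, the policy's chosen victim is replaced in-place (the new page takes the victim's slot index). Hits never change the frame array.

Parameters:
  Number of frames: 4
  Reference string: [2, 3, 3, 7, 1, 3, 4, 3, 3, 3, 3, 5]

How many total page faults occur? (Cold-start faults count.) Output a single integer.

Answer: 6

Derivation:
Step 0: ref 2 → FAULT, frames=[2,-,-,-]
Step 1: ref 3 → FAULT, frames=[2,3,-,-]
Step 2: ref 3 → HIT, frames=[2,3,-,-]
Step 3: ref 7 → FAULT, frames=[2,3,7,-]
Step 4: ref 1 → FAULT, frames=[2,3,7,1]
Step 5: ref 3 → HIT, frames=[2,3,7,1]
Step 6: ref 4 → FAULT (evict 2), frames=[4,3,7,1]
Step 7: ref 3 → HIT, frames=[4,3,7,1]
Step 8: ref 3 → HIT, frames=[4,3,7,1]
Step 9: ref 3 → HIT, frames=[4,3,7,1]
Step 10: ref 3 → HIT, frames=[4,3,7,1]
Step 11: ref 5 → FAULT (evict 3), frames=[4,5,7,1]
Total faults: 6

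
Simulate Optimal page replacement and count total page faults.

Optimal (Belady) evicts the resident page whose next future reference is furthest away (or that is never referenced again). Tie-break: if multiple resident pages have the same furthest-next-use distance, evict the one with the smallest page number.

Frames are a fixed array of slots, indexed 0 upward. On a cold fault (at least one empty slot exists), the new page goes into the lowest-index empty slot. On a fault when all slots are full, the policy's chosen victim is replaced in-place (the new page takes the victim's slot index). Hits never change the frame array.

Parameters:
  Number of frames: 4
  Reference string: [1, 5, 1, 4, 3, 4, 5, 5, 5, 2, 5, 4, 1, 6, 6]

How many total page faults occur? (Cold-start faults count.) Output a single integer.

Step 0: ref 1 → FAULT, frames=[1,-,-,-]
Step 1: ref 5 → FAULT, frames=[1,5,-,-]
Step 2: ref 1 → HIT, frames=[1,5,-,-]
Step 3: ref 4 → FAULT, frames=[1,5,4,-]
Step 4: ref 3 → FAULT, frames=[1,5,4,3]
Step 5: ref 4 → HIT, frames=[1,5,4,3]
Step 6: ref 5 → HIT, frames=[1,5,4,3]
Step 7: ref 5 → HIT, frames=[1,5,4,3]
Step 8: ref 5 → HIT, frames=[1,5,4,3]
Step 9: ref 2 → FAULT (evict 3), frames=[1,5,4,2]
Step 10: ref 5 → HIT, frames=[1,5,4,2]
Step 11: ref 4 → HIT, frames=[1,5,4,2]
Step 12: ref 1 → HIT, frames=[1,5,4,2]
Step 13: ref 6 → FAULT (evict 1), frames=[6,5,4,2]
Step 14: ref 6 → HIT, frames=[6,5,4,2]
Total faults: 6

Answer: 6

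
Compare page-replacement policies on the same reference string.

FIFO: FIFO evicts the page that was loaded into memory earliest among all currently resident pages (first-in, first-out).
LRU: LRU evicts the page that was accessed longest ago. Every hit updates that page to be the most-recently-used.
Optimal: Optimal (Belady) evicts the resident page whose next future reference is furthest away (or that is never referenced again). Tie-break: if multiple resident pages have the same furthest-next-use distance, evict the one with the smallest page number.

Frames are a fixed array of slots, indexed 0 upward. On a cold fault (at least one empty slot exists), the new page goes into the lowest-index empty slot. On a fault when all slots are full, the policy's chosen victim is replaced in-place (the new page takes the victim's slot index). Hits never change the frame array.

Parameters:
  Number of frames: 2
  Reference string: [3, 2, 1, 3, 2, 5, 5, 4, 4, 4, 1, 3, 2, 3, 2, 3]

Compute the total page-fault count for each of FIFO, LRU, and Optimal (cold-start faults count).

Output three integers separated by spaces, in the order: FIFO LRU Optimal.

--- FIFO ---
  step 0: ref 3 -> FAULT, frames=[3,-] (faults so far: 1)
  step 1: ref 2 -> FAULT, frames=[3,2] (faults so far: 2)
  step 2: ref 1 -> FAULT, evict 3, frames=[1,2] (faults so far: 3)
  step 3: ref 3 -> FAULT, evict 2, frames=[1,3] (faults so far: 4)
  step 4: ref 2 -> FAULT, evict 1, frames=[2,3] (faults so far: 5)
  step 5: ref 5 -> FAULT, evict 3, frames=[2,5] (faults so far: 6)
  step 6: ref 5 -> HIT, frames=[2,5] (faults so far: 6)
  step 7: ref 4 -> FAULT, evict 2, frames=[4,5] (faults so far: 7)
  step 8: ref 4 -> HIT, frames=[4,5] (faults so far: 7)
  step 9: ref 4 -> HIT, frames=[4,5] (faults so far: 7)
  step 10: ref 1 -> FAULT, evict 5, frames=[4,1] (faults so far: 8)
  step 11: ref 3 -> FAULT, evict 4, frames=[3,1] (faults so far: 9)
  step 12: ref 2 -> FAULT, evict 1, frames=[3,2] (faults so far: 10)
  step 13: ref 3 -> HIT, frames=[3,2] (faults so far: 10)
  step 14: ref 2 -> HIT, frames=[3,2] (faults so far: 10)
  step 15: ref 3 -> HIT, frames=[3,2] (faults so far: 10)
  FIFO total faults: 10
--- LRU ---
  step 0: ref 3 -> FAULT, frames=[3,-] (faults so far: 1)
  step 1: ref 2 -> FAULT, frames=[3,2] (faults so far: 2)
  step 2: ref 1 -> FAULT, evict 3, frames=[1,2] (faults so far: 3)
  step 3: ref 3 -> FAULT, evict 2, frames=[1,3] (faults so far: 4)
  step 4: ref 2 -> FAULT, evict 1, frames=[2,3] (faults so far: 5)
  step 5: ref 5 -> FAULT, evict 3, frames=[2,5] (faults so far: 6)
  step 6: ref 5 -> HIT, frames=[2,5] (faults so far: 6)
  step 7: ref 4 -> FAULT, evict 2, frames=[4,5] (faults so far: 7)
  step 8: ref 4 -> HIT, frames=[4,5] (faults so far: 7)
  step 9: ref 4 -> HIT, frames=[4,5] (faults so far: 7)
  step 10: ref 1 -> FAULT, evict 5, frames=[4,1] (faults so far: 8)
  step 11: ref 3 -> FAULT, evict 4, frames=[3,1] (faults so far: 9)
  step 12: ref 2 -> FAULT, evict 1, frames=[3,2] (faults so far: 10)
  step 13: ref 3 -> HIT, frames=[3,2] (faults so far: 10)
  step 14: ref 2 -> HIT, frames=[3,2] (faults so far: 10)
  step 15: ref 3 -> HIT, frames=[3,2] (faults so far: 10)
  LRU total faults: 10
--- Optimal ---
  step 0: ref 3 -> FAULT, frames=[3,-] (faults so far: 1)
  step 1: ref 2 -> FAULT, frames=[3,2] (faults so far: 2)
  step 2: ref 1 -> FAULT, evict 2, frames=[3,1] (faults so far: 3)
  step 3: ref 3 -> HIT, frames=[3,1] (faults so far: 3)
  step 4: ref 2 -> FAULT, evict 3, frames=[2,1] (faults so far: 4)
  step 5: ref 5 -> FAULT, evict 2, frames=[5,1] (faults so far: 5)
  step 6: ref 5 -> HIT, frames=[5,1] (faults so far: 5)
  step 7: ref 4 -> FAULT, evict 5, frames=[4,1] (faults so far: 6)
  step 8: ref 4 -> HIT, frames=[4,1] (faults so far: 6)
  step 9: ref 4 -> HIT, frames=[4,1] (faults so far: 6)
  step 10: ref 1 -> HIT, frames=[4,1] (faults so far: 6)
  step 11: ref 3 -> FAULT, evict 1, frames=[4,3] (faults so far: 7)
  step 12: ref 2 -> FAULT, evict 4, frames=[2,3] (faults so far: 8)
  step 13: ref 3 -> HIT, frames=[2,3] (faults so far: 8)
  step 14: ref 2 -> HIT, frames=[2,3] (faults so far: 8)
  step 15: ref 3 -> HIT, frames=[2,3] (faults so far: 8)
  Optimal total faults: 8

Answer: 10 10 8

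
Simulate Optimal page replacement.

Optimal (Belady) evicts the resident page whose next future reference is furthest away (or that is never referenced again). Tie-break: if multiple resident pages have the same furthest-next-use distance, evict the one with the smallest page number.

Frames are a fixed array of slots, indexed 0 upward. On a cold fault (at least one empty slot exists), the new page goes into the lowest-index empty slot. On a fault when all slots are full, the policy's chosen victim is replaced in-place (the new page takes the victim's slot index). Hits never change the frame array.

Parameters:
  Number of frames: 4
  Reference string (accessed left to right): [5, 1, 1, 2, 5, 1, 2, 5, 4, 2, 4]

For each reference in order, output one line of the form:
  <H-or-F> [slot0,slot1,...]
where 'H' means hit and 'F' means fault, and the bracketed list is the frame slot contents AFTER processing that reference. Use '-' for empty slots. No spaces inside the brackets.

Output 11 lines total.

F [5,-,-,-]
F [5,1,-,-]
H [5,1,-,-]
F [5,1,2,-]
H [5,1,2,-]
H [5,1,2,-]
H [5,1,2,-]
H [5,1,2,-]
F [5,1,2,4]
H [5,1,2,4]
H [5,1,2,4]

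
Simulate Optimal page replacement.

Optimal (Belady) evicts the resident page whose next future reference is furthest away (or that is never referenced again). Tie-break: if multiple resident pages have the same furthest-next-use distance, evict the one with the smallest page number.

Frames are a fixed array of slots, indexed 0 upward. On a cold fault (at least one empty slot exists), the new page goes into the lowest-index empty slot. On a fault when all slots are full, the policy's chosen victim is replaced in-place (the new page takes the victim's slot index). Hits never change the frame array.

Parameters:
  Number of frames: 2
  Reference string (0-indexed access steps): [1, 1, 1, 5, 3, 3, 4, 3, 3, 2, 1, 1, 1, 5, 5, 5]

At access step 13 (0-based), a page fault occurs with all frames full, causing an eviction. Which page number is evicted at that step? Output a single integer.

Step 0: ref 1 -> FAULT, frames=[1,-]
Step 1: ref 1 -> HIT, frames=[1,-]
Step 2: ref 1 -> HIT, frames=[1,-]
Step 3: ref 5 -> FAULT, frames=[1,5]
Step 4: ref 3 -> FAULT, evict 5, frames=[1,3]
Step 5: ref 3 -> HIT, frames=[1,3]
Step 6: ref 4 -> FAULT, evict 1, frames=[4,3]
Step 7: ref 3 -> HIT, frames=[4,3]
Step 8: ref 3 -> HIT, frames=[4,3]
Step 9: ref 2 -> FAULT, evict 3, frames=[4,2]
Step 10: ref 1 -> FAULT, evict 2, frames=[4,1]
Step 11: ref 1 -> HIT, frames=[4,1]
Step 12: ref 1 -> HIT, frames=[4,1]
Step 13: ref 5 -> FAULT, evict 1, frames=[4,5]
At step 13: evicted page 1

Answer: 1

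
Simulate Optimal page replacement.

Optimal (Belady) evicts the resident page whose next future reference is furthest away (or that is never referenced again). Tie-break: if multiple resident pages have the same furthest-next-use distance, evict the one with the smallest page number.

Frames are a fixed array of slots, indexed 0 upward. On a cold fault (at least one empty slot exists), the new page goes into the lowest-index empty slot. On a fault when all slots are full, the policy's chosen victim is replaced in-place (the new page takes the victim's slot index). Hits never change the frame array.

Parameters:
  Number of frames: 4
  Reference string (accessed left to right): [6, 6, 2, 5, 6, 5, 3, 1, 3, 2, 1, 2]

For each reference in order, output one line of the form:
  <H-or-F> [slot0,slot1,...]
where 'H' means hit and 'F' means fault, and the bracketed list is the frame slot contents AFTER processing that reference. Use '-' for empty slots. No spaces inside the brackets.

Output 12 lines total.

F [6,-,-,-]
H [6,-,-,-]
F [6,2,-,-]
F [6,2,5,-]
H [6,2,5,-]
H [6,2,5,-]
F [6,2,5,3]
F [6,2,1,3]
H [6,2,1,3]
H [6,2,1,3]
H [6,2,1,3]
H [6,2,1,3]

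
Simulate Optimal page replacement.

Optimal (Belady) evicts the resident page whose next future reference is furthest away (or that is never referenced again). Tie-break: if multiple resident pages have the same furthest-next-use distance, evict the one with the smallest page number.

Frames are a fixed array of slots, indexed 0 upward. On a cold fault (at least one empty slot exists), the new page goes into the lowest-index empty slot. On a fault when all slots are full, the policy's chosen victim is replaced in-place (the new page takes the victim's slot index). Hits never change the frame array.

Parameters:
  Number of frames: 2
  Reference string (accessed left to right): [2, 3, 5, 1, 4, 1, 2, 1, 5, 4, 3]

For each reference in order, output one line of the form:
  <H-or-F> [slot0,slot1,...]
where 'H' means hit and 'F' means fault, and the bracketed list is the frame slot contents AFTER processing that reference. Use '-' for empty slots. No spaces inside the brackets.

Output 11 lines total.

F [2,-]
F [2,3]
F [2,5]
F [2,1]
F [4,1]
H [4,1]
F [2,1]
H [2,1]
F [2,5]
F [4,5]
F [3,5]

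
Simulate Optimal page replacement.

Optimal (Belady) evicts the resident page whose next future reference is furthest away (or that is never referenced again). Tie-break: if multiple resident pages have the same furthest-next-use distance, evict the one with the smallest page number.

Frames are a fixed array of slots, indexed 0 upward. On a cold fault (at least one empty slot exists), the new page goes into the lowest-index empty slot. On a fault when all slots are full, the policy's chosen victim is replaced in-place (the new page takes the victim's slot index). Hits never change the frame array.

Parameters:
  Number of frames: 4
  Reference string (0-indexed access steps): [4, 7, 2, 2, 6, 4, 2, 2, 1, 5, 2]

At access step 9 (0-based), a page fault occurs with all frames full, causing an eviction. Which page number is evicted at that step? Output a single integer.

Step 0: ref 4 -> FAULT, frames=[4,-,-,-]
Step 1: ref 7 -> FAULT, frames=[4,7,-,-]
Step 2: ref 2 -> FAULT, frames=[4,7,2,-]
Step 3: ref 2 -> HIT, frames=[4,7,2,-]
Step 4: ref 6 -> FAULT, frames=[4,7,2,6]
Step 5: ref 4 -> HIT, frames=[4,7,2,6]
Step 6: ref 2 -> HIT, frames=[4,7,2,6]
Step 7: ref 2 -> HIT, frames=[4,7,2,6]
Step 8: ref 1 -> FAULT, evict 4, frames=[1,7,2,6]
Step 9: ref 5 -> FAULT, evict 1, frames=[5,7,2,6]
At step 9: evicted page 1

Answer: 1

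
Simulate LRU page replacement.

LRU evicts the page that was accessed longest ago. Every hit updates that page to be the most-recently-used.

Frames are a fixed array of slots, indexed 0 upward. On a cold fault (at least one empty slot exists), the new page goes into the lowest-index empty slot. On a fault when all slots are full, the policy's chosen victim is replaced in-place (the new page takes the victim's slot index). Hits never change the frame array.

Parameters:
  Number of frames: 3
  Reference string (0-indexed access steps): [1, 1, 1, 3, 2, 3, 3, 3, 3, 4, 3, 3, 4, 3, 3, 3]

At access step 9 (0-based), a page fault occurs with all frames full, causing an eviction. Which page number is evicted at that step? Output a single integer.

Answer: 1

Derivation:
Step 0: ref 1 -> FAULT, frames=[1,-,-]
Step 1: ref 1 -> HIT, frames=[1,-,-]
Step 2: ref 1 -> HIT, frames=[1,-,-]
Step 3: ref 3 -> FAULT, frames=[1,3,-]
Step 4: ref 2 -> FAULT, frames=[1,3,2]
Step 5: ref 3 -> HIT, frames=[1,3,2]
Step 6: ref 3 -> HIT, frames=[1,3,2]
Step 7: ref 3 -> HIT, frames=[1,3,2]
Step 8: ref 3 -> HIT, frames=[1,3,2]
Step 9: ref 4 -> FAULT, evict 1, frames=[4,3,2]
At step 9: evicted page 1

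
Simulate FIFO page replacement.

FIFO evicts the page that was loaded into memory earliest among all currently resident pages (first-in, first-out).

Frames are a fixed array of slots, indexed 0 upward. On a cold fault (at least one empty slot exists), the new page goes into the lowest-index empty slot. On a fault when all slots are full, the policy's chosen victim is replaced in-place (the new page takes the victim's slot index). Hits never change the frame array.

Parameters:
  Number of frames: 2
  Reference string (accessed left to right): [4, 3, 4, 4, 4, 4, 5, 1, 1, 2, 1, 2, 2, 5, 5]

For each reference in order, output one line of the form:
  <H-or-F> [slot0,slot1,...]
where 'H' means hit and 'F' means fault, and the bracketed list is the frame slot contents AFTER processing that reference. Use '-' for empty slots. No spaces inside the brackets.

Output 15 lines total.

F [4,-]
F [4,3]
H [4,3]
H [4,3]
H [4,3]
H [4,3]
F [5,3]
F [5,1]
H [5,1]
F [2,1]
H [2,1]
H [2,1]
H [2,1]
F [2,5]
H [2,5]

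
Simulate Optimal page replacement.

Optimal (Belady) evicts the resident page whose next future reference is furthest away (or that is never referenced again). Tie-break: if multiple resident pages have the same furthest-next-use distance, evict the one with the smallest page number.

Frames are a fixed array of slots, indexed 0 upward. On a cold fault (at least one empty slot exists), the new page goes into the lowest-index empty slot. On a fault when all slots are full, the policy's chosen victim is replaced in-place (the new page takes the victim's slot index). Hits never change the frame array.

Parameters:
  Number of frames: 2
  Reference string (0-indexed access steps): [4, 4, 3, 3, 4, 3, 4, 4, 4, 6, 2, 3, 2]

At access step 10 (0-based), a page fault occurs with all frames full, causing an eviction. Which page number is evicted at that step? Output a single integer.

Step 0: ref 4 -> FAULT, frames=[4,-]
Step 1: ref 4 -> HIT, frames=[4,-]
Step 2: ref 3 -> FAULT, frames=[4,3]
Step 3: ref 3 -> HIT, frames=[4,3]
Step 4: ref 4 -> HIT, frames=[4,3]
Step 5: ref 3 -> HIT, frames=[4,3]
Step 6: ref 4 -> HIT, frames=[4,3]
Step 7: ref 4 -> HIT, frames=[4,3]
Step 8: ref 4 -> HIT, frames=[4,3]
Step 9: ref 6 -> FAULT, evict 4, frames=[6,3]
Step 10: ref 2 -> FAULT, evict 6, frames=[2,3]
At step 10: evicted page 6

Answer: 6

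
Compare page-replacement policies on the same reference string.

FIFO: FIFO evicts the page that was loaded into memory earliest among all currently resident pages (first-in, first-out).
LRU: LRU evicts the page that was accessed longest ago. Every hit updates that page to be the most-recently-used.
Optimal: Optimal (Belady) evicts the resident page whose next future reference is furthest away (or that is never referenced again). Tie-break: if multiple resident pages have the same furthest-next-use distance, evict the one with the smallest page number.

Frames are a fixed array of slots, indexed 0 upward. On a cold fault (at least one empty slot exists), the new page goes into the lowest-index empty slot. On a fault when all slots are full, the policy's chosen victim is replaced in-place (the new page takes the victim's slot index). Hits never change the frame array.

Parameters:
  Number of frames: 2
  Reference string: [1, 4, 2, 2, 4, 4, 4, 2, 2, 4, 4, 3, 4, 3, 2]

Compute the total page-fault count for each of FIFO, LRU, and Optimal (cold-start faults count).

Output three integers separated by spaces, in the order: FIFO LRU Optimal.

Answer: 6 5 5

Derivation:
--- FIFO ---
  step 0: ref 1 -> FAULT, frames=[1,-] (faults so far: 1)
  step 1: ref 4 -> FAULT, frames=[1,4] (faults so far: 2)
  step 2: ref 2 -> FAULT, evict 1, frames=[2,4] (faults so far: 3)
  step 3: ref 2 -> HIT, frames=[2,4] (faults so far: 3)
  step 4: ref 4 -> HIT, frames=[2,4] (faults so far: 3)
  step 5: ref 4 -> HIT, frames=[2,4] (faults so far: 3)
  step 6: ref 4 -> HIT, frames=[2,4] (faults so far: 3)
  step 7: ref 2 -> HIT, frames=[2,4] (faults so far: 3)
  step 8: ref 2 -> HIT, frames=[2,4] (faults so far: 3)
  step 9: ref 4 -> HIT, frames=[2,4] (faults so far: 3)
  step 10: ref 4 -> HIT, frames=[2,4] (faults so far: 3)
  step 11: ref 3 -> FAULT, evict 4, frames=[2,3] (faults so far: 4)
  step 12: ref 4 -> FAULT, evict 2, frames=[4,3] (faults so far: 5)
  step 13: ref 3 -> HIT, frames=[4,3] (faults so far: 5)
  step 14: ref 2 -> FAULT, evict 3, frames=[4,2] (faults so far: 6)
  FIFO total faults: 6
--- LRU ---
  step 0: ref 1 -> FAULT, frames=[1,-] (faults so far: 1)
  step 1: ref 4 -> FAULT, frames=[1,4] (faults so far: 2)
  step 2: ref 2 -> FAULT, evict 1, frames=[2,4] (faults so far: 3)
  step 3: ref 2 -> HIT, frames=[2,4] (faults so far: 3)
  step 4: ref 4 -> HIT, frames=[2,4] (faults so far: 3)
  step 5: ref 4 -> HIT, frames=[2,4] (faults so far: 3)
  step 6: ref 4 -> HIT, frames=[2,4] (faults so far: 3)
  step 7: ref 2 -> HIT, frames=[2,4] (faults so far: 3)
  step 8: ref 2 -> HIT, frames=[2,4] (faults so far: 3)
  step 9: ref 4 -> HIT, frames=[2,4] (faults so far: 3)
  step 10: ref 4 -> HIT, frames=[2,4] (faults so far: 3)
  step 11: ref 3 -> FAULT, evict 2, frames=[3,4] (faults so far: 4)
  step 12: ref 4 -> HIT, frames=[3,4] (faults so far: 4)
  step 13: ref 3 -> HIT, frames=[3,4] (faults so far: 4)
  step 14: ref 2 -> FAULT, evict 4, frames=[3,2] (faults so far: 5)
  LRU total faults: 5
--- Optimal ---
  step 0: ref 1 -> FAULT, frames=[1,-] (faults so far: 1)
  step 1: ref 4 -> FAULT, frames=[1,4] (faults so far: 2)
  step 2: ref 2 -> FAULT, evict 1, frames=[2,4] (faults so far: 3)
  step 3: ref 2 -> HIT, frames=[2,4] (faults so far: 3)
  step 4: ref 4 -> HIT, frames=[2,4] (faults so far: 3)
  step 5: ref 4 -> HIT, frames=[2,4] (faults so far: 3)
  step 6: ref 4 -> HIT, frames=[2,4] (faults so far: 3)
  step 7: ref 2 -> HIT, frames=[2,4] (faults so far: 3)
  step 8: ref 2 -> HIT, frames=[2,4] (faults so far: 3)
  step 9: ref 4 -> HIT, frames=[2,4] (faults so far: 3)
  step 10: ref 4 -> HIT, frames=[2,4] (faults so far: 3)
  step 11: ref 3 -> FAULT, evict 2, frames=[3,4] (faults so far: 4)
  step 12: ref 4 -> HIT, frames=[3,4] (faults so far: 4)
  step 13: ref 3 -> HIT, frames=[3,4] (faults so far: 4)
  step 14: ref 2 -> FAULT, evict 3, frames=[2,4] (faults so far: 5)
  Optimal total faults: 5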